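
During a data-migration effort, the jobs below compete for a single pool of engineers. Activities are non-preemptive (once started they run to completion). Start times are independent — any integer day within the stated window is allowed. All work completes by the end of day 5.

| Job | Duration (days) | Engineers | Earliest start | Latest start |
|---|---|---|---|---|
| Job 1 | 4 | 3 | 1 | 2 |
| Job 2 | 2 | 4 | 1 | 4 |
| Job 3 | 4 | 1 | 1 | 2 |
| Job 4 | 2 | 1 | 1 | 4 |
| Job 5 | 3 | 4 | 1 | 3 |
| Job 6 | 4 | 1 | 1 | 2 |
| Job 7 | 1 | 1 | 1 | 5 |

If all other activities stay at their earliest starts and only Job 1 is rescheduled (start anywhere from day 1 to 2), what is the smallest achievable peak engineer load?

14

Job 1@1: d1:15  d2:14  d3:9  d4:5  d5:0 → peak 15
Job 1@2: d1:12  d2:14  d3:9  d4:5  d5:3 → peak 14
Best is Job 1@2, peak 14.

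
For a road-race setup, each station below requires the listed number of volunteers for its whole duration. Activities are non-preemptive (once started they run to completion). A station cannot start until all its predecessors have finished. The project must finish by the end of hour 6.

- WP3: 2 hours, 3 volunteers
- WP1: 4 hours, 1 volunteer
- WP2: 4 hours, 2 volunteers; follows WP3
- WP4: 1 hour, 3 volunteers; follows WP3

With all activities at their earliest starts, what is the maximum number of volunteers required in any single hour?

Early-start schedule: WP3@1, WP1@1, WP2@3, WP4@3.
Load per hour: hour 1: 4, hour 2: 4, hour 3: 6, hour 4: 3, hour 5: 2, hour 6: 2.
Peak is 6.

6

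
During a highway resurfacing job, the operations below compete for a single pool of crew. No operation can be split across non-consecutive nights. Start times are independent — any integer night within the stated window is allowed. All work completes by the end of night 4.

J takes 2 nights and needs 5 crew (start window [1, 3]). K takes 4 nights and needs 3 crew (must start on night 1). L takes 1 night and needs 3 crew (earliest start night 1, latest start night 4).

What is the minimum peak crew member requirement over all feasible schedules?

Early-start (J@1, K@1, L@1) gives peak 11: n1:11  n2:8  n3:3  n4:3.
Shift L→3.
Schedule J@1, K@1, L@3: n1:8  n2:8  n3:6  n4:3 — peak 8.
No arrangement of the 12 feasible schedules does better.

8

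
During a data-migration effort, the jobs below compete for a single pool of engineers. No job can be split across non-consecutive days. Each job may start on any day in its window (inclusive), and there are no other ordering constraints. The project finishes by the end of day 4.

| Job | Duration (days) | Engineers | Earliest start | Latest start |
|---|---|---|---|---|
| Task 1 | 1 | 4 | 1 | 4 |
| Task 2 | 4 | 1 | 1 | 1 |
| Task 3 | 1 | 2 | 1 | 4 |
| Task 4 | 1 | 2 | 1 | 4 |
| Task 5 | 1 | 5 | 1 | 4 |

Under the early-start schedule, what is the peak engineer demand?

14

Early-start schedule: Task 1@1, Task 2@1, Task 3@1, Task 4@1, Task 5@1.
Load per day: day 1: 14, day 2: 1, day 3: 1, day 4: 1.
Peak is 14.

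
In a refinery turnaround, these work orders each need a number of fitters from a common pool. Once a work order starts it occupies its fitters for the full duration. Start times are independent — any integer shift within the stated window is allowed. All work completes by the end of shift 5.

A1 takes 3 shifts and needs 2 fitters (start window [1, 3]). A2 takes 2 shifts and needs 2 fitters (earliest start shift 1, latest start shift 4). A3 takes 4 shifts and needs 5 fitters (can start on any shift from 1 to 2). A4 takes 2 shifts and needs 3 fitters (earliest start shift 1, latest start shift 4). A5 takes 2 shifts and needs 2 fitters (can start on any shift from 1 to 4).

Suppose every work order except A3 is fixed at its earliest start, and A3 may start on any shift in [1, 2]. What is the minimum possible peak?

A3@1: s1:14  s2:14  s3:7  s4:5  s5:0 → peak 14
A3@2: s1:9  s2:14  s3:7  s4:5  s5:5 → peak 14
Best is A3@1, peak 14.

14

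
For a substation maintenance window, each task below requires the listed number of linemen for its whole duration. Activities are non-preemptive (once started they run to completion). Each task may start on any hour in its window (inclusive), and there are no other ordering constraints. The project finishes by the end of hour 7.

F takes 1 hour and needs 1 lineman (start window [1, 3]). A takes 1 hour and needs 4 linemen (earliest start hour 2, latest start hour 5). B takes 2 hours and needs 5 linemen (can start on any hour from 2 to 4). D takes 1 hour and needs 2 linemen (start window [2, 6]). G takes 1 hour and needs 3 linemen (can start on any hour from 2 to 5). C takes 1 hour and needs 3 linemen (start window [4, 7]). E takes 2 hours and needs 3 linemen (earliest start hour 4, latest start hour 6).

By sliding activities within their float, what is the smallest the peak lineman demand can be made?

6

Early-start (F@1, A@2, B@2, D@2, G@2, C@4, E@4) gives peak 14: h1:1  h2:14  h3:5  h4:6  h5:3  h6:0  h7:0.
Shift B→3, G→5, C→5, E→6.
Schedule F@1, A@2, B@3, D@2, G@5, C@5, E@6: h1:1  h2:6  h3:5  h4:5  h5:6  h6:3  h7:3 — peak 6.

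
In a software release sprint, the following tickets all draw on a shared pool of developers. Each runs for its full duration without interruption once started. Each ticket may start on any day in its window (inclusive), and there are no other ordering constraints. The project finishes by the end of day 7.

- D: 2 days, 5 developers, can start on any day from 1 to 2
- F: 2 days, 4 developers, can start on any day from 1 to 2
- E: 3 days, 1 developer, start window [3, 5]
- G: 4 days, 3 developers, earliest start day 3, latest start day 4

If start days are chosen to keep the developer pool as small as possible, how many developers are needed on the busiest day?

9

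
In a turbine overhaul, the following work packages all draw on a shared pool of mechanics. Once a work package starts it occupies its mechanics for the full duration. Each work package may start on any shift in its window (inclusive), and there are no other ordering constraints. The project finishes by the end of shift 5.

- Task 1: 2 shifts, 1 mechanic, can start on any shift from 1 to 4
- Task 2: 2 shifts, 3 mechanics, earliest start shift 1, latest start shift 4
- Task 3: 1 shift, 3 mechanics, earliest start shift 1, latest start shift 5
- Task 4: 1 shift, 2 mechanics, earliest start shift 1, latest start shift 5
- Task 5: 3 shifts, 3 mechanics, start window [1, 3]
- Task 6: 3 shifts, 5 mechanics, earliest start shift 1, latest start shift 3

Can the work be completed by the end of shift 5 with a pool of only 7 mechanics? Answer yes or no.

Total mechanic-shifts = 37; over 5 shifts the average is 37/5 > 7, so some shift must exceed 7.

no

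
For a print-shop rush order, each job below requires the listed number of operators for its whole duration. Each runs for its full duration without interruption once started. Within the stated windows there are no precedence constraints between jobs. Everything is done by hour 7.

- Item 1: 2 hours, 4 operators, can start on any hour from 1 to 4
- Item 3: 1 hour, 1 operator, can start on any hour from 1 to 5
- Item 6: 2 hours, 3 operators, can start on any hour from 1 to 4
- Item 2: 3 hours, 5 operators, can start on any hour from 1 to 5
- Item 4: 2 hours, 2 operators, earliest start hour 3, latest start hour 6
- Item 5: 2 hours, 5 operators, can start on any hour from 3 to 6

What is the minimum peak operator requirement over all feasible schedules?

7

Early-start (Item 1@1, Item 3@1, Item 6@1, Item 2@1, Item 4@3, Item 5@3) gives peak 13: h1:13  h2:12  h3:12  h4:7  h5:0  h6:0  h7:0.
Shift Item 3→3, Item 2→3, Item 4→4, Item 5→6.
Schedule Item 1@1, Item 3@3, Item 6@1, Item 2@3, Item 4@4, Item 5@6: h1:7  h2:7  h3:6  h4:7  h5:7  h6:5  h7:5 — peak 7.
Total operator-hours = 44 over 7 hours ⇒ peak ≥ ⌈44/7⌉ = 7, so 7 is optimal.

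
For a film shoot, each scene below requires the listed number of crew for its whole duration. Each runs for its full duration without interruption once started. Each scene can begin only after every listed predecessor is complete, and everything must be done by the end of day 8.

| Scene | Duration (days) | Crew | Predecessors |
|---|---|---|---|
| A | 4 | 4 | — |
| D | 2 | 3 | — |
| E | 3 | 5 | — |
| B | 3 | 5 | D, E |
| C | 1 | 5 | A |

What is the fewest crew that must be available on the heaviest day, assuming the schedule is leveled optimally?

9

Early-start (A@1, D@1, E@1, B@4, C@5) gives peak 12: d1:12  d2:12  d3:9  d4:9  d5:10  d6:5  d7:0  d8:0.
Shift D→4, B→6.
Schedule A@1, D@4, E@1, B@6, C@5: d1:9  d2:9  d3:9  d4:7  d5:8  d6:5  d7:5  d8:5 — peak 9.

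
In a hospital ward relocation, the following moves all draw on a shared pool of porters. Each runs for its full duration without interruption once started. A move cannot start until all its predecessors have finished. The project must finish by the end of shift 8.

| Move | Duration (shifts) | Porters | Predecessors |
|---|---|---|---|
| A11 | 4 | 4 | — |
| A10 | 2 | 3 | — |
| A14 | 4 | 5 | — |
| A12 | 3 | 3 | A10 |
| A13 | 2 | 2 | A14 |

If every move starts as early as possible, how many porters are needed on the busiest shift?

12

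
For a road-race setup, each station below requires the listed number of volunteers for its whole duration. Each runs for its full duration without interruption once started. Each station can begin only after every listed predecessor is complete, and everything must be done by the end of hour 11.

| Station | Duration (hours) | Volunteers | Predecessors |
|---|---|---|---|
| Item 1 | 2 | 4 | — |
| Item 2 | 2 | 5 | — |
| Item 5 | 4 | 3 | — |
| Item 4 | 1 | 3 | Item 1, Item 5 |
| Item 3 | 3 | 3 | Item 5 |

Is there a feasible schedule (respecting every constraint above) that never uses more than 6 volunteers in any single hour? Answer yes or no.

Schedule Item 1@1, Item 2@3, Item 5@5, Item 4@9, Item 3@9: h1:4  h2:4  h3:5  h4:5  h5:3  h6:3  h7:3  h8:3  h9:6  h10:3  h11:3 — peak 6 ≤ 6.

yes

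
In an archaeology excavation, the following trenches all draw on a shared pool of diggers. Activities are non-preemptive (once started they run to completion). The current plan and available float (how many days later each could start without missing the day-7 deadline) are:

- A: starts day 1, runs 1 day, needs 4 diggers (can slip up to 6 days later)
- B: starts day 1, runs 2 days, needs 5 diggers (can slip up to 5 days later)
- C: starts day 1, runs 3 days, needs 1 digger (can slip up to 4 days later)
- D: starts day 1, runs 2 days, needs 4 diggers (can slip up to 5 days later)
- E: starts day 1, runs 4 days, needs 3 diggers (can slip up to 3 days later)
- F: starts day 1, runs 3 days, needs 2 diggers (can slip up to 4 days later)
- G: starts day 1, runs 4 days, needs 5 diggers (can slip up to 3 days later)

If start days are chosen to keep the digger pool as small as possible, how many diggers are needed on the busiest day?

Early-start (A@1, B@1, C@1, D@1, E@1, F@1, G@1) gives peak 24: d1:24  d2:20  d3:11  d4:8  d5:0  d6:0  d7:0.
Shift D→2, E→3, F→3, G→4.
Schedule A@1, B@1, C@1, D@2, E@3, F@3, G@4: d1:10  d2:10  d3:10  d4:10  d5:10  d6:8  d7:5 — peak 10.

10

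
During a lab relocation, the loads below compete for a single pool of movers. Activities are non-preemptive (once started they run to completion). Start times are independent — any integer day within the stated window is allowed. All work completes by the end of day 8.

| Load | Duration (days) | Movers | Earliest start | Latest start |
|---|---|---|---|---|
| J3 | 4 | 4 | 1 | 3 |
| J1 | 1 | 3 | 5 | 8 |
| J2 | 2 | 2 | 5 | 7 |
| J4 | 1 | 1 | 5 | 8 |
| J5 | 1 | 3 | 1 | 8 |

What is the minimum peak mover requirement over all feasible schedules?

4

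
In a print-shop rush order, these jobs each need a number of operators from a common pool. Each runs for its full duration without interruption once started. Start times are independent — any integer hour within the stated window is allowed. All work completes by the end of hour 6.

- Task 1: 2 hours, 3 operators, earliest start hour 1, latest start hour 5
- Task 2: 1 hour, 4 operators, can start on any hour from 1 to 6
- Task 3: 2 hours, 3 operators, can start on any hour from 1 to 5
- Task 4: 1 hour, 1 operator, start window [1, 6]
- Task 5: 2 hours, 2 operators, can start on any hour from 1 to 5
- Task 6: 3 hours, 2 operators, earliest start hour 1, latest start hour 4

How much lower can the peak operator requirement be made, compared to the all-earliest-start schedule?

Early-start peak: h1:15  h2:10  h3:2  h4:0  h5:0  h6:0 ⇒ 15.
Leveled (Task 1@1, Task 2@3, Task 3@4, Task 4@3, Task 5@1, Task 6@4): h1:5  h2:5  h3:5  h4:5  h5:5  h6:2 ⇒ 5.
Reduction 15 − 5 = 10.

10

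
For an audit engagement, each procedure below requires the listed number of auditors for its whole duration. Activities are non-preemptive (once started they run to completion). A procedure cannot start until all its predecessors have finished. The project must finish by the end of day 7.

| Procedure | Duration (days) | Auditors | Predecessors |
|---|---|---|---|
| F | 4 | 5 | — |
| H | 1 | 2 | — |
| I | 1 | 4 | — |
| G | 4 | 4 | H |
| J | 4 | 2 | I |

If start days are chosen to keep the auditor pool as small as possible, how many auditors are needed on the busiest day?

11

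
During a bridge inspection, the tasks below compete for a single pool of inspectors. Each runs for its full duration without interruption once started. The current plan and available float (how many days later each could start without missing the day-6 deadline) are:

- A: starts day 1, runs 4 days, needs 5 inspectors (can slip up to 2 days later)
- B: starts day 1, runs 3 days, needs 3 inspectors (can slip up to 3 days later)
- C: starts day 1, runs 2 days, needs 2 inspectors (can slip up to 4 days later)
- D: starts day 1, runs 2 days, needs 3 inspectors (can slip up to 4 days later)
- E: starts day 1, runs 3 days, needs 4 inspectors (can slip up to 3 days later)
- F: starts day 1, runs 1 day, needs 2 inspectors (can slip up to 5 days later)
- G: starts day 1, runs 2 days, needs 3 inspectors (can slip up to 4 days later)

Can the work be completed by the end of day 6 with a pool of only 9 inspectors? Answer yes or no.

no

Total inspector-days = 59; over 6 days the average is 59/6 > 9, so some day must exceed 9.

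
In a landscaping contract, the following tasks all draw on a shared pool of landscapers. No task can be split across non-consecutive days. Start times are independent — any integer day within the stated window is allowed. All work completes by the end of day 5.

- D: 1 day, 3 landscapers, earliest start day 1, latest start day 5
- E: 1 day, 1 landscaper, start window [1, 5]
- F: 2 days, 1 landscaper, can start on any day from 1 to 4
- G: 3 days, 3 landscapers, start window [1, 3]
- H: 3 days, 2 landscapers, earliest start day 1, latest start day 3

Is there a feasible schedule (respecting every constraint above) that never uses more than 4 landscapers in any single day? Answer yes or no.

no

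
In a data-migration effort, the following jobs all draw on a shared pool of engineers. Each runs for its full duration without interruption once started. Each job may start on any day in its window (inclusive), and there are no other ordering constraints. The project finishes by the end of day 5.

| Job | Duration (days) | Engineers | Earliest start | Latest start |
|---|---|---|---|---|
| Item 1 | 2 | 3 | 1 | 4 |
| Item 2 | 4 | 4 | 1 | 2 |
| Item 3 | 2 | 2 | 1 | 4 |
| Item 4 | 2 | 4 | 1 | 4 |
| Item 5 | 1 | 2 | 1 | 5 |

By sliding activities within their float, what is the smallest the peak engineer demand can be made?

9

Early-start (Item 1@1, Item 2@1, Item 3@1, Item 4@1, Item 5@1) gives peak 15: d1:15  d2:13  d3:4  d4:4  d5:0.
Shift Item 4→3, Item 5→5.
Schedule Item 1@1, Item 2@1, Item 3@1, Item 4@3, Item 5@5: d1:9  d2:9  d3:8  d4:8  d5:2 — peak 9.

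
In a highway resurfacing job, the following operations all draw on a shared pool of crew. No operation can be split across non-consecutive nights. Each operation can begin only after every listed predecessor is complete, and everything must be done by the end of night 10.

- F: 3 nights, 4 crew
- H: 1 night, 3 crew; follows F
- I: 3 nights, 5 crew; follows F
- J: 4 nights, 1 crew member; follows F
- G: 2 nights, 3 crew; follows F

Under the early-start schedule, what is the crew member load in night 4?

At early start, night 4 has: H, I, J, G.
Demand: 3 + 5 + 1 + 3 = 12.

12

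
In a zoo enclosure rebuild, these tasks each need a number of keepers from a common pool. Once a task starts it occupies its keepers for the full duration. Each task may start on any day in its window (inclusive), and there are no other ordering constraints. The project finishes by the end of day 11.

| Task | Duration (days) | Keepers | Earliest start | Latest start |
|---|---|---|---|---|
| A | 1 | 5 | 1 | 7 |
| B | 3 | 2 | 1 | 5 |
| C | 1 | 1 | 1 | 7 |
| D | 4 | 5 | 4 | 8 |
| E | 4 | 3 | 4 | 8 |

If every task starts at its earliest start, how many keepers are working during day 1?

At early start, day 1 has: A, B, C.
Demand: 5 + 2 + 1 = 8.

8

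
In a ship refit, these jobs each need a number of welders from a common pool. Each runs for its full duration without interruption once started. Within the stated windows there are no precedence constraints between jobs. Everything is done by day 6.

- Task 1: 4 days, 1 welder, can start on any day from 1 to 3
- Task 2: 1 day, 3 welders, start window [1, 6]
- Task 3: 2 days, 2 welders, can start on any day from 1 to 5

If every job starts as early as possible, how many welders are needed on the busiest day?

6

Early-start schedule: Task 1@1, Task 2@1, Task 3@1.
Load per day: day 1: 6, day 2: 3, day 3: 1, day 4: 1, day 5: 0, day 6: 0.
Peak is 6.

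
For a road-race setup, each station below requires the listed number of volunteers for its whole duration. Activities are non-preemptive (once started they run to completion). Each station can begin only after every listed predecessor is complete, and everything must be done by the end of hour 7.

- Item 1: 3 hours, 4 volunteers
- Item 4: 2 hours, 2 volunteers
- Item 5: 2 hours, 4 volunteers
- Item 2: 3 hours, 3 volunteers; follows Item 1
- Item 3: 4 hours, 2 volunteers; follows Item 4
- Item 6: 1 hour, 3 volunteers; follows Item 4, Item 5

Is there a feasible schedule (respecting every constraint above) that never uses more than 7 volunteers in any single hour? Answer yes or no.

The minimum achievable peak is 8; 7 < 8, so no feasible schedule stays within the cap.

no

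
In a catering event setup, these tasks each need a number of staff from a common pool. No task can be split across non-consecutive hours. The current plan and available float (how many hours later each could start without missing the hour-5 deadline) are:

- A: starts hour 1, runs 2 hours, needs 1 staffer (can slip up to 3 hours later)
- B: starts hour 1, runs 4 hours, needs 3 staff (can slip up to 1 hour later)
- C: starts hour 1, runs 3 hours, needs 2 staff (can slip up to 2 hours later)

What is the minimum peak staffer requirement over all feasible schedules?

Early-start (A@1, B@1, C@1) gives peak 6: h1:6  h2:6  h3:5  h4:3  h5:0.
Shift C→3.
Schedule A@1, B@1, C@3: h1:4  h2:4  h3:5  h4:5  h5:2 — peak 5.
No arrangement of the 24 feasible schedules does better.

5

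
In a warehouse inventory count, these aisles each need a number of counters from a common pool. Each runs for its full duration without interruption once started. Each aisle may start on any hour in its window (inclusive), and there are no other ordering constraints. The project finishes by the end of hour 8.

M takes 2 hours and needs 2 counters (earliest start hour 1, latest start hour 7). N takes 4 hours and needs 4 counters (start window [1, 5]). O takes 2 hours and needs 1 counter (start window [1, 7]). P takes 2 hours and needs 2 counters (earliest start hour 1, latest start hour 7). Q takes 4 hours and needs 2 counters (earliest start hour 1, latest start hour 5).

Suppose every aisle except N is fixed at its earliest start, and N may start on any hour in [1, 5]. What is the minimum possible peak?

N@1: h1:11  h2:11  h3:6  h4:6  h5:0  h6:0  h7:0  h8:0 → peak 11
N@2: h1:7  h2:11  h3:6  h4:6  h5:4  h6:0  h7:0  h8:0 → peak 11
N@3: h1:7  h2:7  h3:6  h4:6  h5:4  h6:4  h7:0  h8:0 → peak 7
N@4: h1:7  h2:7  h3:2  h4:6  h5:4  h6:4  h7:4  h8:0 → peak 7
N@5: h1:7  h2:7  h3:2  h4:2  h5:4  h6:4  h7:4  h8:4 → peak 7
Best is N@3, peak 7.

7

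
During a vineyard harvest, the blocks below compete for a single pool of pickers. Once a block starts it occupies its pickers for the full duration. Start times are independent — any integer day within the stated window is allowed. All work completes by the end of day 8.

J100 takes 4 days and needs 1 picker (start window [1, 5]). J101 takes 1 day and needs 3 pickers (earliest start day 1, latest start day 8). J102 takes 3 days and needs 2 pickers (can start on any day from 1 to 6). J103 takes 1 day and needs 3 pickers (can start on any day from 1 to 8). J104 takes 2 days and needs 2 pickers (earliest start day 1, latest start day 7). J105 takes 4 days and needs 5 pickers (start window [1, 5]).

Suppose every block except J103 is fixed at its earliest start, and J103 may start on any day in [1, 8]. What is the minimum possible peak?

J103@1: d1:16  d2:10  d3:8  d4:6  d5:0  d6:0  d7:0  d8:0 → peak 16
J103@2: d1:13  d2:13  d3:8  d4:6  d5:0  d6:0  d7:0  d8:0 → peak 13
J103@3: d1:13  d2:10  d3:11  d4:6  d5:0  d6:0  d7:0  d8:0 → peak 13
J103@4: d1:13  d2:10  d3:8  d4:9  d5:0  d6:0  d7:0  d8:0 → peak 13
J103@5: d1:13  d2:10  d3:8  d4:6  d5:3  d6:0  d7:0  d8:0 → peak 13
J103@6: d1:13  d2:10  d3:8  d4:6  d5:0  d6:3  d7:0  d8:0 → peak 13
J103@7: d1:13  d2:10  d3:8  d4:6  d5:0  d6:0  d7:3  d8:0 → peak 13
J103@8: d1:13  d2:10  d3:8  d4:6  d5:0  d6:0  d7:0  d8:3 → peak 13
Best is J103@2, peak 13.

13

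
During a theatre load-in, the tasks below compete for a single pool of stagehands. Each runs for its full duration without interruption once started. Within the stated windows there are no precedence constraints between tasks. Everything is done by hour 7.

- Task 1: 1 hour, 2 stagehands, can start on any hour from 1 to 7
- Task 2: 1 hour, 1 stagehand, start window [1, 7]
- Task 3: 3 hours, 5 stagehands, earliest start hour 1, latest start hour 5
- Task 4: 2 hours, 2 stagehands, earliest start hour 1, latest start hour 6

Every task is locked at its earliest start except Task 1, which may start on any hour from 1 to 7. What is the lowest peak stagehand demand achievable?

Task 1@1: h1:10  h2:7  h3:5  h4:0  h5:0  h6:0  h7:0 → peak 10
Task 1@2: h1:8  h2:9  h3:5  h4:0  h5:0  h6:0  h7:0 → peak 9
Task 1@3: h1:8  h2:7  h3:7  h4:0  h5:0  h6:0  h7:0 → peak 8
Task 1@4: h1:8  h2:7  h3:5  h4:2  h5:0  h6:0  h7:0 → peak 8
Task 1@5: h1:8  h2:7  h3:5  h4:0  h5:2  h6:0  h7:0 → peak 8
Task 1@6: h1:8  h2:7  h3:5  h4:0  h5:0  h6:2  h7:0 → peak 8
Task 1@7: h1:8  h2:7  h3:5  h4:0  h5:0  h6:0  h7:2 → peak 8
Best is Task 1@3, peak 8.

8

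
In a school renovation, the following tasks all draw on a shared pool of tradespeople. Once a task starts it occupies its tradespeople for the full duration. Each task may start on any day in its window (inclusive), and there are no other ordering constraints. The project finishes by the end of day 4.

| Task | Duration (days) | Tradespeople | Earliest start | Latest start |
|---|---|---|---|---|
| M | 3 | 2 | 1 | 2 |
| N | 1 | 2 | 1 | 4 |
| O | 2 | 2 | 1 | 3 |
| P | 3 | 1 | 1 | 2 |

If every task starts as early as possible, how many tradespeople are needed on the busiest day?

Early-start schedule: M@1, N@1, O@1, P@1.
Load per day: day 1: 7, day 2: 5, day 3: 3, day 4: 0.
Peak is 7.

7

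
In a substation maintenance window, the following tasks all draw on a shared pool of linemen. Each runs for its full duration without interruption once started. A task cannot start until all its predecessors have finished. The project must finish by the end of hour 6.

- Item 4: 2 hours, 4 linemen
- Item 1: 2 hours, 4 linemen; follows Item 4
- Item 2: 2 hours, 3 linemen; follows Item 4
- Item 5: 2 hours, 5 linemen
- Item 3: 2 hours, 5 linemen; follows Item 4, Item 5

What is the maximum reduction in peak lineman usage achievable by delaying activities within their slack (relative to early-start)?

Early-start peak: h1:9  h2:9  h3:12  h4:12  h5:0  h6:0 ⇒ 12.
Leveled (Item 4@1, Item 1@3, Item 2@3, Item 5@1, Item 3@5): h1:9  h2:9  h3:7  h4:7  h5:5  h6:5 ⇒ 9.
Reduction 12 − 9 = 3.

3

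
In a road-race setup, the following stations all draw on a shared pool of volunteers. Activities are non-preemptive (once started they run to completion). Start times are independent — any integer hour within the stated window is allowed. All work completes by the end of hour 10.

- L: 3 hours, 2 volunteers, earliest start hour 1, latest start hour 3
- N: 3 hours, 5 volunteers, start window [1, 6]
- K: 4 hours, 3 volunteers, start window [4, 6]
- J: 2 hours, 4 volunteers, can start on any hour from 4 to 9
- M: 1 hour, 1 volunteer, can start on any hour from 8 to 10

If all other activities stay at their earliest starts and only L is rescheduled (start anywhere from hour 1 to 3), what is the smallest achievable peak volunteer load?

L@1: h1:7  h2:7  h3:7  h4:7  h5:7  h6:3  h7:3  h8:1  h9:0  h10:0 → peak 7
L@2: h1:5  h2:7  h3:7  h4:9  h5:7  h6:3  h7:3  h8:1  h9:0  h10:0 → peak 9
L@3: h1:5  h2:5  h3:7  h4:9  h5:9  h6:3  h7:3  h8:1  h9:0  h10:0 → peak 9
Best is L@1, peak 7.

7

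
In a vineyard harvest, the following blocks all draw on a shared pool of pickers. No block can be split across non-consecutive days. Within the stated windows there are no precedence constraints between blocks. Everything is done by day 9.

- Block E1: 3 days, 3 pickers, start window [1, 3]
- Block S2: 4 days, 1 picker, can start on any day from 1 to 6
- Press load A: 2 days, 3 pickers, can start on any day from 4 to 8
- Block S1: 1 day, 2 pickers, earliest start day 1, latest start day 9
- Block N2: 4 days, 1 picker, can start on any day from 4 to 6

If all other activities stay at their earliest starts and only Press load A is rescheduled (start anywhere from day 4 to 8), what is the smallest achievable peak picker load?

6

Press load A@4: d1:6  d2:4  d3:4  d4:5  d5:4  d6:1  d7:1  d8:0  d9:0 → peak 6
Press load A@5: d1:6  d2:4  d3:4  d4:2  d5:4  d6:4  d7:1  d8:0  d9:0 → peak 6
Press load A@6: d1:6  d2:4  d3:4  d4:2  d5:1  d6:4  d7:4  d8:0  d9:0 → peak 6
Press load A@7: d1:6  d2:4  d3:4  d4:2  d5:1  d6:1  d7:4  d8:3  d9:0 → peak 6
Press load A@8: d1:6  d2:4  d3:4  d4:2  d5:1  d6:1  d7:1  d8:3  d9:3 → peak 6
Best is Press load A@4, peak 6.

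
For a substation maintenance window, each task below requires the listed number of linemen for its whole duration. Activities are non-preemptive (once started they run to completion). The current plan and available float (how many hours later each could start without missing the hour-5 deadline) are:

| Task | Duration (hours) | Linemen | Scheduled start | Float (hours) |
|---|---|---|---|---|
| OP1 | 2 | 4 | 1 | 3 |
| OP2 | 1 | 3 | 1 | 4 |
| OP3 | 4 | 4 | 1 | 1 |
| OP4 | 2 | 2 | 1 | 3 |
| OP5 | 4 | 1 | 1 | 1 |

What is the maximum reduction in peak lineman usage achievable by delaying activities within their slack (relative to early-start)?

Early-start peak: h1:14  h2:11  h3:5  h4:5  h5:0 ⇒ 14.
Leveled (OP1@1, OP2@1, OP3@2, OP4@3, OP5@1): h1:8  h2:9  h3:7  h4:7  h5:4 ⇒ 9.
Reduction 14 − 9 = 5.

5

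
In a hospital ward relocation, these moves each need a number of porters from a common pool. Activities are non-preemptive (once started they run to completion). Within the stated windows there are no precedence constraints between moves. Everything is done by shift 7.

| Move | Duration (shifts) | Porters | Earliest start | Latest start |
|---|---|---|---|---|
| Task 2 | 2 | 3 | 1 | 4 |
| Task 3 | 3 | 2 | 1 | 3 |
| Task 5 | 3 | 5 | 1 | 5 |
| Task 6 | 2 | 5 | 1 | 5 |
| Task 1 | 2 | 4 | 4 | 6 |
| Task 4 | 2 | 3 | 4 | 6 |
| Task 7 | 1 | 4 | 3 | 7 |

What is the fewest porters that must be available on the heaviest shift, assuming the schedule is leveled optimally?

9

Early-start (Task 2@1, Task 3@1, Task 5@1, Task 6@1, Task 1@4, Task 4@4, Task 7@3) gives peak 15: s1:15  s2:15  s3:11  s4:7  s5:7  s6:0  s7:0.
Shift Task 2→3, Task 5→5, Task 4→6.
Schedule Task 2@3, Task 3@1, Task 5@5, Task 6@1, Task 1@4, Task 4@6, Task 7@3: s1:7  s2:7  s3:9  s4:7  s5:9  s6:8  s7:8 — peak 9.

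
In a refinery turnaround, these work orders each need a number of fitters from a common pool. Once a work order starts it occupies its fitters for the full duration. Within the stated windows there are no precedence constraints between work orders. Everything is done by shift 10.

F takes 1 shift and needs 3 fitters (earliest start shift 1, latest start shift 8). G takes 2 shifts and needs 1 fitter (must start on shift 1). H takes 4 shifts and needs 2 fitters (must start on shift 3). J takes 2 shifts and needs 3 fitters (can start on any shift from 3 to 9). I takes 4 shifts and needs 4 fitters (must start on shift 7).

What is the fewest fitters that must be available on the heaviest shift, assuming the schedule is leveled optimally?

5

Schedule F@1, G@1, H@3, J@3, I@7: s1:4  s2:1  s3:5  s4:5  s5:2  s6:2  s7:4  s8:4  s9:4  s10:4 — peak 5.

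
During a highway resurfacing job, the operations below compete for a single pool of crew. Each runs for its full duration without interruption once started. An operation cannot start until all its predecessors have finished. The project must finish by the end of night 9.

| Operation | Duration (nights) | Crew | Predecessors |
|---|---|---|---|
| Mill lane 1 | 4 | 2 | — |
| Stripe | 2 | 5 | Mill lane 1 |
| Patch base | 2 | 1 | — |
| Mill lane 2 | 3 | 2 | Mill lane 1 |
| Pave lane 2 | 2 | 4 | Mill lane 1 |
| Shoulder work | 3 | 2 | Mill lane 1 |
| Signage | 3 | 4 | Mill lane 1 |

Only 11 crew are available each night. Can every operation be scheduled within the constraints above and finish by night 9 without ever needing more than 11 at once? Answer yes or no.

yes

Schedule Mill lane 1@1, Stripe@5, Patch base@1, Mill lane 2@5, Pave lane 2@8, Shoulder work@5, Signage@7: n1:3  n2:3  n3:2  n4:2  n5:9  n6:9  n7:8  n8:8  n9:8 — peak 9 ≤ 11.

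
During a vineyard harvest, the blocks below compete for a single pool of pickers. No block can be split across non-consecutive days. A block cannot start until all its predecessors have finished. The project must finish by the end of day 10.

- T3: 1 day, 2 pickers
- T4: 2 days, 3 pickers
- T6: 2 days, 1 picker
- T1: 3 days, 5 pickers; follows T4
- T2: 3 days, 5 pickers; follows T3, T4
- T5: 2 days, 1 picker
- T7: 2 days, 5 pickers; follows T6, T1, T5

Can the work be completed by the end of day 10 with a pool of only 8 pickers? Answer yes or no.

yes

Schedule T3@1, T4@1, T6@1, T1@3, T2@6, T5@2, T7@9: d1:6  d2:5  d3:6  d4:5  d5:5  d6:5  d7:5  d8:5  d9:5  d10:5 — peak 6 ≤ 8.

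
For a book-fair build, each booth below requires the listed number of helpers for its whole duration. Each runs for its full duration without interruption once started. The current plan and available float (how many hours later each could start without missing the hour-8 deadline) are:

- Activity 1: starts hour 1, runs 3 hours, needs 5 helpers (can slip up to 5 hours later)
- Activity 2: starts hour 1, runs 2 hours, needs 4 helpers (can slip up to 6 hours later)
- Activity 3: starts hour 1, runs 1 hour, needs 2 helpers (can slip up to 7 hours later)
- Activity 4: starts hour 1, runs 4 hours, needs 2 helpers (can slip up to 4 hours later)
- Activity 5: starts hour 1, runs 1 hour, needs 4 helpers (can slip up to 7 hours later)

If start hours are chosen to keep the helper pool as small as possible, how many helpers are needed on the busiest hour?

6

Early-start (Activity 1@1, Activity 2@1, Activity 3@1, Activity 4@1, Activity 5@1) gives peak 17: h1:17  h2:11  h3:7  h4:2  h5:0  h6:0  h7:0  h8:0.
Shift Activity 2→4, Activity 3→4, Activity 4→5, Activity 5→6.
Schedule Activity 1@1, Activity 2@4, Activity 3@4, Activity 4@5, Activity 5@6: h1:5  h2:5  h3:5  h4:6  h5:6  h6:6  h7:2  h8:2 — peak 6.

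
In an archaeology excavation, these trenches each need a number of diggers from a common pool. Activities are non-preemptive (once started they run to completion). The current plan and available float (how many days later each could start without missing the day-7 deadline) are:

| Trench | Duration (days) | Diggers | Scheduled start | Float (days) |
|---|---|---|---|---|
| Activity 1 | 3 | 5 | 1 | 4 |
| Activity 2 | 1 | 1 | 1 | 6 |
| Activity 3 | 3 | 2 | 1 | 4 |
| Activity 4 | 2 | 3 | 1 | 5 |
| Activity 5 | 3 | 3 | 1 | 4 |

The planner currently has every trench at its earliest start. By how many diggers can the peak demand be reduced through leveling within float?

Early-start peak: d1:14  d2:13  d3:10  d4:0  d5:0  d6:0  d7:0 ⇒ 14.
Leveled (Activity 1@1, Activity 2@1, Activity 3@2, Activity 4@4, Activity 5@5): d1:6  d2:7  d3:7  d4:5  d5:6  d6:3  d7:3 ⇒ 7.
Reduction 14 − 7 = 7.

7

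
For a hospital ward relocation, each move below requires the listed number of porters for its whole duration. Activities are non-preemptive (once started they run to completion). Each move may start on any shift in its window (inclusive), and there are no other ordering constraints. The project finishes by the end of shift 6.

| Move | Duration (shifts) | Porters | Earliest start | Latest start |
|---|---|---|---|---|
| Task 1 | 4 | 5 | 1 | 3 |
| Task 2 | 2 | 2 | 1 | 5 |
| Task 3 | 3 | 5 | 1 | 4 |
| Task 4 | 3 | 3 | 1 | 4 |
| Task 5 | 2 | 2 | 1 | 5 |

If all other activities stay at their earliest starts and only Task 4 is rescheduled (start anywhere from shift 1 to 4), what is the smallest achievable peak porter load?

Task 4@1: s1:17  s2:17  s3:13  s4:5  s5:0  s6:0 → peak 17
Task 4@2: s1:14  s2:17  s3:13  s4:8  s5:0  s6:0 → peak 17
Task 4@3: s1:14  s2:14  s3:13  s4:8  s5:3  s6:0 → peak 14
Task 4@4: s1:14  s2:14  s3:10  s4:8  s5:3  s6:3 → peak 14
Best is Task 4@3, peak 14.

14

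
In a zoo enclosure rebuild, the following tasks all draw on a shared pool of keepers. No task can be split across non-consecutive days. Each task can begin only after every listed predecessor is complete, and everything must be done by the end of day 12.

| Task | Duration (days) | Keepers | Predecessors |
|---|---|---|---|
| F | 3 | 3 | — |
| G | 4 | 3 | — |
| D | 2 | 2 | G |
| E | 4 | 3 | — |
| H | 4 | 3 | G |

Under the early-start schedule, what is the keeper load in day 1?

At early start, day 1 has: F, G, E.
Demand: 3 + 3 + 3 = 9.

9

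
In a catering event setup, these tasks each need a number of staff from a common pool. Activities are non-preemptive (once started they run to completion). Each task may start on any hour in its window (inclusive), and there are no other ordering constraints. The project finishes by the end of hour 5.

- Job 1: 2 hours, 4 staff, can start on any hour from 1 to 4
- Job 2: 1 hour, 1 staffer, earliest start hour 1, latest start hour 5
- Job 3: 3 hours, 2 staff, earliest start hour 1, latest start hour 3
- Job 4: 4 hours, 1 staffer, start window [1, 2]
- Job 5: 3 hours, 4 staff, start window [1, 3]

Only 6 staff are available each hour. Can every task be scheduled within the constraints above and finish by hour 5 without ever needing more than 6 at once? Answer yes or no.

no

Total staffer-hours = 31; over 5 hours the average is 31/5 > 6, so some hour must exceed 6.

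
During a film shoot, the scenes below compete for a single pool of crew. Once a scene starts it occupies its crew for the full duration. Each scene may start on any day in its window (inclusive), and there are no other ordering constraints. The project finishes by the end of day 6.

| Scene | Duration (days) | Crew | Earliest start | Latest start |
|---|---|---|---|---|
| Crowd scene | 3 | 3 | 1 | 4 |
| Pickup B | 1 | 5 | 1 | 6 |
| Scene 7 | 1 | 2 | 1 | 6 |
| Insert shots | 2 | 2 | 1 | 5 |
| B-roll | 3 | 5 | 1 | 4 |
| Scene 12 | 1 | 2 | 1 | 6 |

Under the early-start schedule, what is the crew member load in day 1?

19

At early start, day 1 has: Crowd scene, Pickup B, Scene 7, Insert shots, B-roll, Scene 12.
Demand: 3 + 5 + 2 + 2 + 5 + 2 = 19.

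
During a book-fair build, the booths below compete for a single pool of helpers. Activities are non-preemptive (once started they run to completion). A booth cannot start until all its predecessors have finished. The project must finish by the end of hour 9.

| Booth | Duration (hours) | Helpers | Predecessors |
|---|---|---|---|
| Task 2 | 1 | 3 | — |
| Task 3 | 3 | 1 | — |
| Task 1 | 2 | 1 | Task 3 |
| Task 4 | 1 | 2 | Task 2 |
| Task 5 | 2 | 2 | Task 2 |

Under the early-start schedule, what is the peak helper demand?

Early-start schedule: Task 2@1, Task 3@1, Task 1@4, Task 4@2, Task 5@2.
Load per hour: hour 1: 4, hour 2: 5, hour 3: 3, hour 4: 1, hour 5: 1, hour 6: 0, hour 7: 0, hour 8: 0, hour 9: 0.
Peak is 5.

5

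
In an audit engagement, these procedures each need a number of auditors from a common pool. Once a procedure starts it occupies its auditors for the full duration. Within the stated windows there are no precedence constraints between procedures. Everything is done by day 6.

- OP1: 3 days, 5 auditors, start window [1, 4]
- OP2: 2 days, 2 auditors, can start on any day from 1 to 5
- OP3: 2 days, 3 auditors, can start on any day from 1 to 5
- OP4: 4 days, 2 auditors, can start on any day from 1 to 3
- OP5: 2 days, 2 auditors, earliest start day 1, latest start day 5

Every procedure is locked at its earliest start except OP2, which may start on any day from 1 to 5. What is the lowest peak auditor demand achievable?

OP2@1: d1:14  d2:14  d3:7  d4:2  d5:0  d6:0 → peak 14
OP2@2: d1:12  d2:14  d3:9  d4:2  d5:0  d6:0 → peak 14
OP2@3: d1:12  d2:12  d3:9  d4:4  d5:0  d6:0 → peak 12
OP2@4: d1:12  d2:12  d3:7  d4:4  d5:2  d6:0 → peak 12
OP2@5: d1:12  d2:12  d3:7  d4:2  d5:2  d6:2 → peak 12
Best is OP2@3, peak 12.

12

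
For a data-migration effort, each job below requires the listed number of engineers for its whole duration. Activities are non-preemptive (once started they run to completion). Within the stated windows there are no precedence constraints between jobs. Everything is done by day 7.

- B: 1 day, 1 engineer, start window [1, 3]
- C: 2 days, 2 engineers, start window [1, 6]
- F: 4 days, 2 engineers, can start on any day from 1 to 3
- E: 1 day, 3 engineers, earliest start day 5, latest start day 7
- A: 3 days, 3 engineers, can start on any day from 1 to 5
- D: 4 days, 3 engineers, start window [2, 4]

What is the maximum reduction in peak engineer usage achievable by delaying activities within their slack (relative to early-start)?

Early-start peak: d1:8  d2:10  d3:8  d4:5  d5:6  d6:0  d7:0 ⇒ 10.
Leveled (B@1, C@1, F@1, E@7, A@5, D@3): d1:5  d2:4  d3:5  d4:5  d5:6  d6:6  d7:6 ⇒ 6.
Reduction 10 − 6 = 4.

4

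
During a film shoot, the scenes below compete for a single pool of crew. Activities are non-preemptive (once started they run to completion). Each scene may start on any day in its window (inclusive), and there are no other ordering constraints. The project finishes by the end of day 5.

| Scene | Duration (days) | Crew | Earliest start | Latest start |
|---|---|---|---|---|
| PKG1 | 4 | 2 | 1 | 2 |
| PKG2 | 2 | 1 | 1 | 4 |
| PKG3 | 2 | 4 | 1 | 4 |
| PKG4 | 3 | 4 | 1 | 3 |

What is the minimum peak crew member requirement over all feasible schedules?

Early-start (PKG1@1, PKG2@1, PKG3@1, PKG4@1) gives peak 11: d1:11  d2:11  d3:6  d4:2  d5:0.
Shift PKG4→3.
Schedule PKG1@1, PKG2@1, PKG3@1, PKG4@3: d1:7  d2:7  d3:6  d4:6  d5:4 — peak 7.

7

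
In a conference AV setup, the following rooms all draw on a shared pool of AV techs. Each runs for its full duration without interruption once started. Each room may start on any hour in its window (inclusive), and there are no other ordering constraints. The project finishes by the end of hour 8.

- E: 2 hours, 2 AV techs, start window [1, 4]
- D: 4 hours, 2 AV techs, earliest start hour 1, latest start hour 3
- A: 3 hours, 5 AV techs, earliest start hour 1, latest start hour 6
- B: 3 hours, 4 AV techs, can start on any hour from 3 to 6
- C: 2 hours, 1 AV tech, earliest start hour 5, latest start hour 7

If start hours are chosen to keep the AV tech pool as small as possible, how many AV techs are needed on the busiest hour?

6

Early-start (E@1, D@1, A@1, B@3, C@5) gives peak 11: h1:9  h2:9  h3:11  h4:6  h5:5  h6:1  h7:0  h8:0.
Shift A→6.
Schedule E@1, D@1, A@6, B@3, C@5: h1:4  h2:4  h3:6  h4:6  h5:5  h6:6  h7:5  h8:5 — peak 6.
Total AV tech-hours = 41 over 8 hours ⇒ peak ≥ ⌈41/8⌉ = 6, so 6 is optimal.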